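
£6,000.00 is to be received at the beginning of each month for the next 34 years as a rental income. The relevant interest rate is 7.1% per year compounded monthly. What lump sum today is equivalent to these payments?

£928,179.63

This is an annuity due: 408 payments of £6,000.00 at the beginning of each month.
Periodic rate r = 0.071/12 per month; n is counted in months.
PV = PMT × [(1 − (1+r)^−n)/r] × (1+r) = 6,000 × [1 − (1+r)^−408] / r × (1+r) = £928,179.63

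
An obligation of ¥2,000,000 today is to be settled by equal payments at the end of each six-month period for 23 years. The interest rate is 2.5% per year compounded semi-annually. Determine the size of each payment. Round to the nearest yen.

¥57,433

Level ordinary annuity; solve PV = PMT × [(1 − (1+r)^−n)/r] for PMT.
Periodic rate r = 0.025/2 per half-year; n is counted in half-years.
With n = 46: PMT = 2,000,000 / ([(1 − (1+r)^−n)/r]) = ¥57,433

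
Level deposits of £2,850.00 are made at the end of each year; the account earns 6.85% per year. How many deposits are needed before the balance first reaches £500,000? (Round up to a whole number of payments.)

Periodic rate r = 0.0685 per year.
Ordinary annuity FV: 500,000 = 2,850 × [((1+r)^n − 1)/r].
(1+r)^n = 1 + 500,000 × r / 2,850, so n = ln(1 + 500,000·r/2,850) / ln(1+r) = 38.73.
Round up to a whole number of payments: n = 39.

39 payments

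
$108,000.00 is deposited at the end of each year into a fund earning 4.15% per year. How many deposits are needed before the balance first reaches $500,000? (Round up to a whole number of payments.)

5 payments

Periodic rate r = 0.0415 per year.
Ordinary annuity FV: 500,000 = 108,000 × [((1+r)^n − 1)/r].
(1+r)^n = 1 + 500,000 × r / 108,000, so n = ln(1 + 500,000·r/108,000) / ln(1+r) = 4.32.
Round up to a whole number of payments: n = 5.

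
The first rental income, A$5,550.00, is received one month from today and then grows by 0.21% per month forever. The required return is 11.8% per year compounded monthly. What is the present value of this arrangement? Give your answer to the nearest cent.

Periodic rate r = 0.118/12 per month.
Growing perpetuity (Gordon): PV = PMT₁ / (r − g) = 5,550 / (r − 0.0021) = A$717,672.41.

A$717,672.41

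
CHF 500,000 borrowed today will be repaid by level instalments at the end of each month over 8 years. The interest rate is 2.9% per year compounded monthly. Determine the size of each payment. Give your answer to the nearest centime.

CHF 5,842.10

Level ordinary annuity; solve PV = PMT × [(1 − (1+r)^−n)/r] for PMT.
Periodic rate r = 0.029/12 per month; n is counted in months.
With n = 96: PMT = 500,000 / ([(1 − (1+r)^−n)/r]) = CHF 5,842.10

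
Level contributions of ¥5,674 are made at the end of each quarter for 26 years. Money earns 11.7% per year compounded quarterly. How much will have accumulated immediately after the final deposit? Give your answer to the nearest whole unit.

This is an ordinary annuity: 104 deposits of ¥5,674 at the end of each quarter.
Periodic rate r = 0.117/4 per quarter; n is counted in quarters.
FV = PMT × [((1+r)^n − 1)/r] = 5,674 × [(1+r)^104 − 1] / r = ¥3,695,882

¥3,695,882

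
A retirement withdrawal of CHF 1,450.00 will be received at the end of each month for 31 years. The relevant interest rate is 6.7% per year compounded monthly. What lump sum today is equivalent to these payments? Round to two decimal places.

CHF 226,970.92

This is an ordinary annuity: 372 payments of CHF 1,450.00 at the end of each month.
Periodic rate r = 0.067/12 per month; n is counted in months.
PV = PMT × [(1 − (1+r)^−n)/r] = 1,450 × [1 − (1+r)^−372] / r = CHF 226,970.92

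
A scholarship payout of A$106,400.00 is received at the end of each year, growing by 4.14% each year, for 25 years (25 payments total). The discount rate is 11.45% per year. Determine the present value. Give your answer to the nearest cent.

Periodic rate r = 0.1145 per year.
Growing ordinary annuity: PV = PMT₁ × [1 − ((1+g)/(1+r))^n] / (r − g) = 106,400 × [1 − ((1+0.0414)/(1+r))^25] / (r − 0.0414) = A$1,188,570.78.

A$1,188,570.78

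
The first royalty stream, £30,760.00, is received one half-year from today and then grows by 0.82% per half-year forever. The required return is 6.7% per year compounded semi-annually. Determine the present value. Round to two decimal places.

Periodic rate r = 0.067/2 per half-year.
Growing perpetuity (Gordon): PV = PMT₁ / (r − g) = 30,760 / (r − 0.0082) = £1,215,810.28.

£1,215,810.28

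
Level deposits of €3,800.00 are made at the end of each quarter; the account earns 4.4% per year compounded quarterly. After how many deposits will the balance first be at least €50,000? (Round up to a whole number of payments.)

13 payments

Periodic rate r = 0.044/4 per quarter; n is counted in quarters.
Ordinary annuity FV: 50,000 = 3,800 × [((1+r)^n − 1)/r].
(1+r)^n = 1 + 50,000 × r / 3,800, so n = ln(1 + 50,000·r/3,800) / ln(1+r) = 12.36.
Round up to a whole number of payments: n = 13.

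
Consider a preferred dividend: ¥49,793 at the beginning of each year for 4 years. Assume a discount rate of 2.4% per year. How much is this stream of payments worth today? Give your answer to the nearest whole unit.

¥192,279

This is an annuity due: 4 payments of ¥49,793 at the beginning of each year.
Periodic rate r = 0.024 per year.
PV = PMT × [(1 − (1+r)^−n)/r] × (1+r) = 49,793 × [1 − (1+r)^−4] / r × (1+r) = ¥192,279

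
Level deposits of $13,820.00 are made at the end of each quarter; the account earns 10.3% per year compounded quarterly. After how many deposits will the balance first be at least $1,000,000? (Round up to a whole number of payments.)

Periodic rate r = 0.103/4 per quarter; n is counted in quarters.
Ordinary annuity FV: 1,000,000 = 13,820 × [((1+r)^n − 1)/r].
(1+r)^n = 1 + 1,000,000 × r / 13,820, so n = ln(1 + 1,000,000·r/13,820) / ln(1+r) = 41.38.
Round up to a whole number of payments: n = 42.

42 payments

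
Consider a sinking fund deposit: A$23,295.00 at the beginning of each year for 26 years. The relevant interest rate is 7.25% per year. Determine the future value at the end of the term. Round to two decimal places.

This is an annuity due: 26 deposits of A$23,295.00 at the beginning of each year.
Periodic rate r = 0.0725 per year.
FV = PMT × [((1+r)^n − 1)/r] × (1+r) = 23,295 × [(1+r)^26 − 1] / r × (1+r) = A$1,781,828.28

A$1,781,828.28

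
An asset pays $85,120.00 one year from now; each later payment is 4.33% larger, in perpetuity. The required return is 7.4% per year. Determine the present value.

Periodic rate r = 0.074 per year.
Growing perpetuity (Gordon): PV = PMT₁ / (r − g) = 85,120 / (r − 0.0433) = $2,772,638.44.

$2,772,638.44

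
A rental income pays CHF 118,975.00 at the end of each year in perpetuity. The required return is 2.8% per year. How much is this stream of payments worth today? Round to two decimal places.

CHF 4,249,107.14

Periodic rate r = 0.028 per year.
Level perpetuity: PV = PMT / r = 118,975 / (0.028) = CHF 4,249,107.14.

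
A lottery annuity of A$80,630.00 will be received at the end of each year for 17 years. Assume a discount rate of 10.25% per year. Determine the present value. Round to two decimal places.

A$636,894.56

This is an ordinary annuity: 17 payments of A$80,630.00 at the end of each year.
Periodic rate r = 0.1025 per year.
PV = PMT × [(1 − (1+r)^−n)/r] = 80,630 × [1 − (1+r)^−17] / r = A$636,894.56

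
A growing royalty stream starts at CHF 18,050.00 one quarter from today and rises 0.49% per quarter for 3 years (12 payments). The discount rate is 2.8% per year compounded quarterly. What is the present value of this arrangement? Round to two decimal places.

Periodic rate r = 0.028/4 per quarter; n is counted in quarters.
Growing ordinary annuity: PV = PMT₁ × [1 − ((1+g)/(1+r))^n] / (r − g) = 18,050 × [1 − ((1+0.0049)/(1+r))^12] / (r − 0.0049) = CHF 212,644.34.

CHF 212,644.34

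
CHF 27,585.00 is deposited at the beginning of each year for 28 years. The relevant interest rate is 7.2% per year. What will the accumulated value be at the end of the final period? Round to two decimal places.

CHF 2,466,617.31

This is an annuity due: 28 deposits of CHF 27,585.00 at the beginning of each year.
Periodic rate r = 0.072 per year.
FV = PMT × [((1+r)^n − 1)/r] × (1+r) = 27,585 × [(1+r)^28 − 1] / r × (1+r) = CHF 2,466,617.31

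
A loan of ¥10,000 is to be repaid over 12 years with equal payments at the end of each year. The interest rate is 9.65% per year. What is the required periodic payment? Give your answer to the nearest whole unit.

¥1,443

Level ordinary annuity; solve PV = PMT × [(1 − (1+r)^−n)/r] for PMT.
Periodic rate r = 0.0965 per year.
With n = 12: PMT = 10,000 / ([(1 − (1+r)^−n)/r]) = ¥1,443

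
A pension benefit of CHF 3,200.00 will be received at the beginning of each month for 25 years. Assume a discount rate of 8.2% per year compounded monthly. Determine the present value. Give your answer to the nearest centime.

CHF 410,370.43

This is an annuity due: 300 payments of CHF 3,200.00 at the beginning of each month.
Periodic rate r = 0.082/12 per month; n is counted in months.
PV = PMT × [(1 − (1+r)^−n)/r] × (1+r) = 3,200 × [1 − (1+r)^−300] / r × (1+r) = CHF 410,370.43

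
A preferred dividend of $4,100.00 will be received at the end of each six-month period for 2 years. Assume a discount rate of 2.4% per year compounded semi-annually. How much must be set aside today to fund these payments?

This is an ordinary annuity: 4 payments of $4,100.00 at the end of each six-month period.
Periodic rate r = 0.024/2 per half-year; n is counted in half-years.
PV = PMT × [(1 − (1+r)^−n)/r] = 4,100 × [1 − (1+r)^−4] / r = $15,919.56

$15,919.56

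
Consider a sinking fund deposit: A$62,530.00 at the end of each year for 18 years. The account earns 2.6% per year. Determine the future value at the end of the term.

A$1,412,399.17

This is an ordinary annuity: 18 deposits of A$62,530.00 at the end of each year.
Periodic rate r = 0.026 per year.
FV = PMT × [((1+r)^n − 1)/r] = 62,530 × [(1+r)^18 − 1] / r = A$1,412,399.17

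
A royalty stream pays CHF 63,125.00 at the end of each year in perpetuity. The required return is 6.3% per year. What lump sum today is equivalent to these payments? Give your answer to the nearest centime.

Periodic rate r = 0.063 per year.
Level perpetuity: PV = PMT / r = 63,125 / (0.063) = CHF 1,001,984.13.

CHF 1,001,984.13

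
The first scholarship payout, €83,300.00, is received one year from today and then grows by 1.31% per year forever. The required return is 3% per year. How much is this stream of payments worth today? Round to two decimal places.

Periodic rate r = 0.03 per year.
Growing perpetuity (Gordon): PV = PMT₁ / (r − g) = 83,300 / (r − 0.0131) = €4,928,994.08.

€4,928,994.08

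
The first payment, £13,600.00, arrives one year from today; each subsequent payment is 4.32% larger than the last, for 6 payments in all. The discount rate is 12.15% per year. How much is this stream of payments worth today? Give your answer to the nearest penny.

Periodic rate r = 0.1215 per year.
Growing ordinary annuity: PV = PMT₁ × [1 − ((1+g)/(1+r))^n] / (r − g) = 13,600 × [1 − ((1+0.0432)/(1+r))^6] / (r − 0.0432) = £61,182.01.

£61,182.01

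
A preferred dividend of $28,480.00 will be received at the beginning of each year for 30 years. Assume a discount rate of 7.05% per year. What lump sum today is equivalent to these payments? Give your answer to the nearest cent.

$376,432.37

This is an annuity due: 30 payments of $28,480.00 at the beginning of each year.
Periodic rate r = 0.0705 per year.
PV = PMT × [(1 − (1+r)^−n)/r] × (1+r) = 28,480 × [1 − (1+r)^−30] / r × (1+r) = $376,432.37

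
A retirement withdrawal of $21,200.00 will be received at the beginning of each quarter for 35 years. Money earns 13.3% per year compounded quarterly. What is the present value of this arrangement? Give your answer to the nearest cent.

$652,033.28

This is an annuity due: 140 payments of $21,200.00 at the beginning of each quarter.
Periodic rate r = 0.133/4 per quarter; n is counted in quarters.
PV = PMT × [(1 − (1+r)^−n)/r] × (1+r) = 21,200 × [1 − (1+r)^−140] / r × (1+r) = $652,033.28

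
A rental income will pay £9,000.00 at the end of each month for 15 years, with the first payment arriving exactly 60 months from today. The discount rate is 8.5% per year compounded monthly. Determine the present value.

£602,645.63

Ordinary annuity of 180 payments, first payment at period 60.
Periodic rate r = 0.085/12 per month; n is counted in months.
The ordinary-annuity PV formula values the stream one period before the first payment (period 59); discount that back 59 periods:
PV₀ = 9,000 × [1 − (1+r)^−180] / r × (1+r)^−59 = £602,645.63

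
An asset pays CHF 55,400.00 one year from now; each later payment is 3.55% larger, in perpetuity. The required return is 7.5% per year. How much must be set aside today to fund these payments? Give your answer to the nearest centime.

CHF 1,402,531.65

Periodic rate r = 0.075 per year.
Growing perpetuity (Gordon): PV = PMT₁ / (r − g) = 55,400 / (r − 0.0355) = CHF 1,402,531.65.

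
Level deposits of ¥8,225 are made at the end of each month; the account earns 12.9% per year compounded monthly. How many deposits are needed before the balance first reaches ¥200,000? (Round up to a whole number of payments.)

22 payments

Periodic rate r = 0.129/12 per month; n is counted in months.
Ordinary annuity FV: 200,000 = 8,225 × [((1+r)^n − 1)/r].
(1+r)^n = 1 + 200,000 × r / 8,225, so n = ln(1 + 200,000·r/8,225) / ln(1+r) = 21.72.
Round up to a whole number of payments: n = 22.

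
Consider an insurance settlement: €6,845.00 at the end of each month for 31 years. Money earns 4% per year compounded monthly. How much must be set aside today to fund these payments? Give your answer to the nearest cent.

This is an ordinary annuity: 372 payments of €6,845.00 at the end of each month.
Periodic rate r = 0.04/12 per month; n is counted in months.
PV = PMT × [(1 − (1+r)^−n)/r] = 6,845 × [1 − (1+r)^−372] / r = €1,458,022.85

€1,458,022.85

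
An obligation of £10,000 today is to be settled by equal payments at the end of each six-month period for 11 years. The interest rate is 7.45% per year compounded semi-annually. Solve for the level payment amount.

Level ordinary annuity; solve PV = PMT × [(1 − (1+r)^−n)/r] for PMT.
Periodic rate r = 0.0745/2 per half-year; n is counted in half-years.
With n = 22: PMT = 10,000 / ([(1 − (1+r)^−n)/r]) = £673.92

£673.92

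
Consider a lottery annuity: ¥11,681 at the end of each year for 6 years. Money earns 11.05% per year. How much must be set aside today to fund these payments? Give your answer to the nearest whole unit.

This is an ordinary annuity: 6 payments of ¥11,681 at the end of each year.
Periodic rate r = 0.1105 per year.
PV = PMT × [(1 − (1+r)^−n)/r] = 11,681 × [1 − (1+r)^−6] / r = ¥49,346

¥49,346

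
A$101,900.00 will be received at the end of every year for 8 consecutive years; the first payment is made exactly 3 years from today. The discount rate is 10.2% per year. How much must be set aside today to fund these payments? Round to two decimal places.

A$444,410.07

Ordinary annuity of 8 payments, first payment at period 3.
Periodic rate r = 0.102 per year.
The ordinary-annuity PV formula values the stream one period before the first payment (period 2); discount that back 2 periods:
PV₀ = 101,900 × [1 − (1+r)^−8] / r × (1+r)^−2 = A$444,410.07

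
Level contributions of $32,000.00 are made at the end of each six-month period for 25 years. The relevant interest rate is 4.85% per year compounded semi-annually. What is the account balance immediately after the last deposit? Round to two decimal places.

This is an ordinary annuity: 50 deposits of $32,000.00 at the end of each six-month period.
Periodic rate r = 0.0485/2 per half-year; n is counted in half-years.
FV = PMT × [((1+r)^n − 1)/r] = 32,000 × [(1+r)^50 − 1] / r = $3,052,983.34

$3,052,983.34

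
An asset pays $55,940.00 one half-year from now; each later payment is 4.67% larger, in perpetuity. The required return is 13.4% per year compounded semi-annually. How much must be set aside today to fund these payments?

Periodic rate r = 0.134/2 per half-year.
Growing perpetuity (Gordon): PV = PMT₁ / (r − g) = 55,940 / (r − 0.0467) = $2,755,665.02.

$2,755,665.02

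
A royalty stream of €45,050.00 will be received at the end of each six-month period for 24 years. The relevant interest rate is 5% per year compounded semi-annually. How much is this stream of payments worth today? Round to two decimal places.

€1,251,180.57

This is an ordinary annuity: 48 payments of €45,050.00 at the end of each six-month period.
Periodic rate r = 0.05/2 per half-year; n is counted in half-years.
PV = PMT × [(1 − (1+r)^−n)/r] = 45,050 × [1 − (1+r)^−48] / r = €1,251,180.57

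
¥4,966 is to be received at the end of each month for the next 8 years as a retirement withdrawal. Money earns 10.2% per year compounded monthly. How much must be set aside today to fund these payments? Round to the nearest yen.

¥324,996

This is an ordinary annuity: 96 payments of ¥4,966 at the end of each month.
Periodic rate r = 0.102/12 per month; n is counted in months.
PV = PMT × [(1 − (1+r)^−n)/r] = 4,966 × [1 − (1+r)^−96] / r = ¥324,996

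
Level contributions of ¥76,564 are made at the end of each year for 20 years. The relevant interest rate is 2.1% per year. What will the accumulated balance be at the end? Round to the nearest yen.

This is an ordinary annuity: 20 deposits of ¥76,564 at the end of each year.
Periodic rate r = 0.021 per year.
FV = PMT × [((1+r)^n − 1)/r] = 76,564 × [(1+r)^20 − 1] / r = ¥1,878,941

¥1,878,941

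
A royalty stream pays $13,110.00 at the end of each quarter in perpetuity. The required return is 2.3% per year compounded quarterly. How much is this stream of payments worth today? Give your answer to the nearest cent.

$2,280,000.00

Periodic rate r = 0.023/4 per quarter.
Level perpetuity: PV = PMT / r = 13,110 / (0.023/4) = $2,280,000.00.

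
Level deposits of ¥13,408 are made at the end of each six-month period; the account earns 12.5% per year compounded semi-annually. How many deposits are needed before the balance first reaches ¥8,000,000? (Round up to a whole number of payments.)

Periodic rate r = 0.125/2 per half-year; n is counted in half-years.
Ordinary annuity FV: 8,000,000 = 13,408 × [((1+r)^n − 1)/r].
(1+r)^n = 1 + 8,000,000 × r / 13,408, so n = ln(1 + 8,000,000·r/13,408) / ln(1+r) = 60.13.
Round up to a whole number of payments: n = 61.

61 payments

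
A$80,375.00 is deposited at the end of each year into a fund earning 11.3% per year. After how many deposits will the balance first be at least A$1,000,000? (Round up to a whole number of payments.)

9 payments

Periodic rate r = 0.113 per year.
Ordinary annuity FV: 1,000,000 = 80,375 × [((1+r)^n − 1)/r].
(1+r)^n = 1 + 1,000,000 × r / 80,375, so n = ln(1 + 1,000,000·r/80,375) / ln(1+r) = 8.20.
Round up to a whole number of payments: n = 9.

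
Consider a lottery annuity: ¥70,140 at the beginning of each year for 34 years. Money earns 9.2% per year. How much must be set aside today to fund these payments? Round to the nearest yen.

This is an annuity due: 34 payments of ¥70,140 at the beginning of each year.
Periodic rate r = 0.092 per year.
PV = PMT × [(1 − (1+r)^−n)/r] × (1+r) = 70,140 × [1 − (1+r)^−34] / r × (1+r) = ¥790,765

¥790,765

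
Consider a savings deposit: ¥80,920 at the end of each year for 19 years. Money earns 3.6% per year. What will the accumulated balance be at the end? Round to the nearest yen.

¥2,153,601

This is an ordinary annuity: 19 deposits of ¥80,920 at the end of each year.
Periodic rate r = 0.036 per year.
FV = PMT × [((1+r)^n − 1)/r] = 80,920 × [(1+r)^19 − 1] / r = ¥2,153,601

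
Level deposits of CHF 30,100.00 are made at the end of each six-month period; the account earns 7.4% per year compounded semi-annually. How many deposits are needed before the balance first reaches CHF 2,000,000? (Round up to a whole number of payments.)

Periodic rate r = 0.074/2 per half-year; n is counted in half-years.
Ordinary annuity FV: 2,000,000 = 30,100 × [((1+r)^n − 1)/r].
(1+r)^n = 1 + 2,000,000 × r / 30,100, so n = ln(1 + 2,000,000·r/30,100) / ln(1+r) = 34.15.
Round up to a whole number of payments: n = 35.

35 payments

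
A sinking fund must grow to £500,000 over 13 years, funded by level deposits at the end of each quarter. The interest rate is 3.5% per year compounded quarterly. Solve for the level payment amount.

Level ordinary annuity; solve FV = PMT × [((1+r)^n − 1)/r] for PMT.
Periodic rate r = 0.035/4 per quarter; n is counted in quarters.
With n = 52: PMT = 500,000 / ([((1+r)^n − 1)/r]) = £7,634.49

£7,634.49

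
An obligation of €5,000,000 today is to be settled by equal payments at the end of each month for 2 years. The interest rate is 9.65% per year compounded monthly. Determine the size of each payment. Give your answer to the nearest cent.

Level ordinary annuity; solve PV = PMT × [(1 − (1+r)^−n)/r] for PMT.
Periodic rate r = 0.0965/12 per month; n is counted in months.
With n = 24: PMT = 5,000,000 / ([(1 − (1+r)^−n)/r]) = €229,917.76

€229,917.76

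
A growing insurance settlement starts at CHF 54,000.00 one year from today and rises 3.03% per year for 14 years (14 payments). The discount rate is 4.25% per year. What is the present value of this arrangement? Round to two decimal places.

Periodic rate r = 0.0425 per year.
Growing ordinary annuity: PV = PMT₁ × [1 − ((1+g)/(1+r))^n] / (r − g) = 54,000 × [1 − ((1+0.0303)/(1+r))^14] / (r − 0.0303) = CHF 672,518.49.

CHF 672,518.49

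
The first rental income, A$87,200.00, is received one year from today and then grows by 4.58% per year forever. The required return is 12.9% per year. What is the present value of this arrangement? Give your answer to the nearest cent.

Periodic rate r = 0.129 per year.
Growing perpetuity (Gordon): PV = PMT₁ / (r − g) = 87,200 / (r − 0.0458) = A$1,048,076.92.

A$1,048,076.92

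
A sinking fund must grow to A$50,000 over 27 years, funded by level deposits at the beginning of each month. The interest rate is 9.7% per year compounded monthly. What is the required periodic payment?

A$31.87

Level annuity due; solve FV = PMT × [((1+r)^n − 1)/r] × (1+r) for PMT.
Periodic rate r = 0.097/12 per month; n is counted in months.
With n = 324: PMT = 50,000 / ([((1+r)^n − 1)/r] × (1+r)) = A$31.87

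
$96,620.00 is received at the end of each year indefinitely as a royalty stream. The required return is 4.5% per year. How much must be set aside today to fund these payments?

$2,147,111.11

Periodic rate r = 0.045 per year.
Level perpetuity: PV = PMT / r = 96,620 / (0.045) = $2,147,111.11.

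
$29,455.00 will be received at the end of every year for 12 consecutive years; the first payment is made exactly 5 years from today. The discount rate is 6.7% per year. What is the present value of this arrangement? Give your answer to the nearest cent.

$183,417.99

Ordinary annuity of 12 payments, first payment at period 5.
Periodic rate r = 0.067 per year.
The ordinary-annuity PV formula values the stream one period before the first payment (period 4); discount that back 4 periods:
PV₀ = 29,455 × [1 − (1+r)^−12] / r × (1+r)^−4 = $183,417.99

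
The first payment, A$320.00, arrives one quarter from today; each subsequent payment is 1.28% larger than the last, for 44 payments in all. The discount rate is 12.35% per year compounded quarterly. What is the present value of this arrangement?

A$9,574.77

Periodic rate r = 0.1235/4 per quarter; n is counted in quarters.
Growing ordinary annuity: PV = PMT₁ × [1 − ((1+g)/(1+r))^n] / (r − g) = 320 × [1 − ((1+0.0128)/(1+r))^44] / (r − 0.0128) = A$9,574.77.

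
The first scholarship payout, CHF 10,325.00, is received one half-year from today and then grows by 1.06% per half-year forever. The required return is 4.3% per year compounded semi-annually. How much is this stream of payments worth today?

Periodic rate r = 0.043/2 per half-year.
Growing perpetuity (Gordon): PV = PMT₁ / (r − g) = 10,325 / (r − 0.0106) = CHF 947,247.71.

CHF 947,247.71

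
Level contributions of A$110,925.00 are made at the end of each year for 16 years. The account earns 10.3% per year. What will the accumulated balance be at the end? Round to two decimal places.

This is an ordinary annuity: 16 deposits of A$110,925.00 at the end of each year.
Periodic rate r = 0.103 per year.
FV = PMT × [((1+r)^n − 1)/r] = 110,925 × [(1+r)^16 − 1] / r = A$4,091,985.41

A$4,091,985.41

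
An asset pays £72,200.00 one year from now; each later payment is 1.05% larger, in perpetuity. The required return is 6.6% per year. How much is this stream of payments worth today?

£1,300,900.90

Periodic rate r = 0.066 per year.
Growing perpetuity (Gordon): PV = PMT₁ / (r − g) = 72,200 / (r − 0.0105) = £1,300,900.90.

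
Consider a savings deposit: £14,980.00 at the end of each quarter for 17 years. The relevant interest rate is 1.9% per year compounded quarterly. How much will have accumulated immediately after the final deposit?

£1,199,060.68

This is an ordinary annuity: 68 deposits of £14,980.00 at the end of each quarter.
Periodic rate r = 0.019/4 per quarter; n is counted in quarters.
FV = PMT × [((1+r)^n − 1)/r] = 14,980 × [(1+r)^68 − 1] / r = £1,199,060.68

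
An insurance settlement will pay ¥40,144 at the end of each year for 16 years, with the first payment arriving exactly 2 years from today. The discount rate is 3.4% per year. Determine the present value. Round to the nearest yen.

¥473,088

Ordinary annuity of 16 payments, first payment at period 2.
Periodic rate r = 0.034 per year.
The ordinary-annuity PV formula values the stream one period before the first payment (period 1); discount that back 1 periods:
PV₀ = 40,144 × [1 − (1+r)^−16] / r × (1+r)^−1 = ¥473,088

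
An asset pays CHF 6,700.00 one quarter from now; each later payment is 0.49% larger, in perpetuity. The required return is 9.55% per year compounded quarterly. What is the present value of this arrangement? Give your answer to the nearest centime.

Periodic rate r = 0.0955/4 per quarter.
Growing perpetuity (Gordon): PV = PMT₁ / (r − g) = 6,700 / (r − 0.0049) = CHF 353,096.18.

CHF 353,096.18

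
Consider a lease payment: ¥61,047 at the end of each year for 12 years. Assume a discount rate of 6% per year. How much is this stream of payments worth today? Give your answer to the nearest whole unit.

¥511,809

This is an ordinary annuity: 12 payments of ¥61,047 at the end of each year.
Periodic rate r = 0.06 per year.
PV = PMT × [(1 − (1+r)^−n)/r] = 61,047 × [1 − (1+r)^−12] / r = ¥511,809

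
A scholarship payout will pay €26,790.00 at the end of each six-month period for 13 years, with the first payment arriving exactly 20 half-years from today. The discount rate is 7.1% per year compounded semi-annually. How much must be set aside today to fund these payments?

Ordinary annuity of 26 payments, first payment at period 20.
Periodic rate r = 0.071/2 per half-year; n is counted in half-years.
The ordinary-annuity PV formula values the stream one period before the first payment (period 19); discount that back 19 periods:
PV₀ = 26,790 × [1 − (1+r)^−26] / r × (1+r)^−19 = €231,916.21

€231,916.21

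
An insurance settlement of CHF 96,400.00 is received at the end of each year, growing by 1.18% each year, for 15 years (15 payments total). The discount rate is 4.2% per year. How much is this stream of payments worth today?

Periodic rate r = 0.042 per year.
Growing ordinary annuity: PV = PMT₁ × [1 − ((1+g)/(1+r))^n] / (r − g) = 96,400 × [1 − ((1+0.0118)/(1+r))^15] / (r − 0.0118) = CHF 1,138,648.84.

CHF 1,138,648.84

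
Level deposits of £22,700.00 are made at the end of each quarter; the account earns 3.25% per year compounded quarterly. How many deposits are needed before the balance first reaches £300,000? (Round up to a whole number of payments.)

13 payments

Periodic rate r = 0.0325/4 per quarter; n is counted in quarters.
Ordinary annuity FV: 300,000 = 22,700 × [((1+r)^n − 1)/r].
(1+r)^n = 1 + 300,000 × r / 22,700, so n = ln(1 + 300,000·r/22,700) / ln(1+r) = 12.60.
Round up to a whole number of payments: n = 13.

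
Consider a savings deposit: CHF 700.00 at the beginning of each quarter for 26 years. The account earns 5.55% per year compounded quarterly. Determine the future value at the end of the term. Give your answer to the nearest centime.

This is an annuity due: 104 deposits of CHF 700.00 at the beginning of each quarter.
Periodic rate r = 0.0555/4 per quarter; n is counted in quarters.
FV = PMT × [((1+r)^n − 1)/r] × (1+r) = 700 × [(1+r)^104 − 1] / r × (1+r) = CHF 163,251.42

CHF 163,251.42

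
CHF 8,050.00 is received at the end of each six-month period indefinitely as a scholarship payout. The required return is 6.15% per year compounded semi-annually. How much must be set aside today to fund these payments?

CHF 261,788.62

Periodic rate r = 0.0615/2 per half-year.
Level perpetuity: PV = PMT / r = 8,050 / (0.0615/2) = CHF 261,788.62.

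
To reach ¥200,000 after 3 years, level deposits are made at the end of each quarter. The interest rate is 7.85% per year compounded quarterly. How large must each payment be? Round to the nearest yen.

Level ordinary annuity; solve FV = PMT × [((1+r)^n − 1)/r] for PMT.
Periodic rate r = 0.0785/4 per quarter; n is counted in quarters.
With n = 12: PMT = 200,000 / ([((1+r)^n − 1)/r]) = ¥14,943

¥14,943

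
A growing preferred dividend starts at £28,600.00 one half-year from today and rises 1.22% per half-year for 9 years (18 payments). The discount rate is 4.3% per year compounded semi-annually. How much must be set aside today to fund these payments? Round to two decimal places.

Periodic rate r = 0.043/2 per half-year; n is counted in half-years.
Growing ordinary annuity: PV = PMT₁ × [1 − ((1+g)/(1+r))^n] / (r − g) = 28,600 × [1 − ((1+0.0122)/(1+r))^18] / (r − 0.0122) = £466,795.49.

£466,795.49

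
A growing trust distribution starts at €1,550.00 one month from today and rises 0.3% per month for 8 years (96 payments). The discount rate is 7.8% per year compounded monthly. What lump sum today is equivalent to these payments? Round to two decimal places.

Periodic rate r = 0.078/12 per month; n is counted in months.
Growing ordinary annuity: PV = PMT₁ × [1 − ((1+g)/(1+r))^n] / (r − g) = 1,550 × [1 − ((1+0.003)/(1+r))^96] / (r − 0.003) = €125,878.20.

€125,878.20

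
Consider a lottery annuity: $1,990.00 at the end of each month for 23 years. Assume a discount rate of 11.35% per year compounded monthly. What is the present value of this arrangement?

$194,741.92

This is an ordinary annuity: 276 payments of $1,990.00 at the end of each month.
Periodic rate r = 0.1135/12 per month; n is counted in months.
PV = PMT × [(1 − (1+r)^−n)/r] = 1,990 × [1 − (1+r)^−276] / r = $194,741.92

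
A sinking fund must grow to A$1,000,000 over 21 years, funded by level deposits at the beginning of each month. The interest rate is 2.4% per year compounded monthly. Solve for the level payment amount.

A$3,049.69

Level annuity due; solve FV = PMT × [((1+r)^n − 1)/r] × (1+r) for PMT.
Periodic rate r = 0.024/12 per month; n is counted in months.
With n = 252: PMT = 1,000,000 / ([((1+r)^n − 1)/r] × (1+r)) = A$3,049.69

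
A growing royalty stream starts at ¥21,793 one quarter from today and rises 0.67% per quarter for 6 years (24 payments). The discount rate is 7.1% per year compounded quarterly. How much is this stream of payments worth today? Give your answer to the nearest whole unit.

¥454,574

Periodic rate r = 0.071/4 per quarter; n is counted in quarters.
Growing ordinary annuity: PV = PMT₁ × [1 − ((1+g)/(1+r))^n] / (r − g) = 21,793 × [1 − ((1+0.0067)/(1+r))^24] / (r − 0.0067) = ¥454,574.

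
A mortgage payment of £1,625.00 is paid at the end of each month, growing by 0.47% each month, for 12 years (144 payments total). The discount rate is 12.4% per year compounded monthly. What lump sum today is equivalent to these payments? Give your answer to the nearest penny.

Periodic rate r = 0.124/12 per month; n is counted in months.
Growing ordinary annuity: PV = PMT₁ × [1 − ((1+g)/(1+r))^n] / (r − g) = 1,625 × [1 − ((1+0.0047)/(1+r))^144] / (r − 0.0047) = £159,513.22.

£159,513.22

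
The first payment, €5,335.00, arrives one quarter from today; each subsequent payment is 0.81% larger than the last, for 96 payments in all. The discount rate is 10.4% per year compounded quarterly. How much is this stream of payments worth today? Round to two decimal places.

€243,029.61

Periodic rate r = 0.104/4 per quarter; n is counted in quarters.
Growing ordinary annuity: PV = PMT₁ × [1 − ((1+g)/(1+r))^n] / (r − g) = 5,335 × [1 − ((1+0.0081)/(1+r))^96] / (r − 0.0081) = €243,029.61.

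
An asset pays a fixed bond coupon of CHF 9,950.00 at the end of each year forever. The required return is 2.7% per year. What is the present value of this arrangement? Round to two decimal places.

Periodic rate r = 0.027 per year.
Level perpetuity: PV = PMT / r = 9,950 / (0.027) = CHF 368,518.52.

CHF 368,518.52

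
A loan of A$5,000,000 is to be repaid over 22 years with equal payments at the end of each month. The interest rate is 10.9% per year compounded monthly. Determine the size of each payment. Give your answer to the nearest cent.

Level ordinary annuity; solve PV = PMT × [(1 − (1+r)^−n)/r] for PMT.
Periodic rate r = 0.109/12 per month; n is counted in months.
With n = 264: PMT = 5,000,000 / ([(1 − (1+r)^−n)/r]) = A$50,012.24

A$50,012.24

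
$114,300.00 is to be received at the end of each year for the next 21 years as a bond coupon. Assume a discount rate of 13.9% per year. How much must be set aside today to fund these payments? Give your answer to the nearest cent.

$768,841.63

This is an ordinary annuity: 21 payments of $114,300.00 at the end of each year.
Periodic rate r = 0.139 per year.
PV = PMT × [(1 − (1+r)^−n)/r] = 114,300 × [1 − (1+r)^−21] / r = $768,841.63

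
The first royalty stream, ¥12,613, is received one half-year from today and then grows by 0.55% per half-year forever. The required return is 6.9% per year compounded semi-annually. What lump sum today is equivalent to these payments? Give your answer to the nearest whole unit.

Periodic rate r = 0.069/2 per half-year.
Growing perpetuity (Gordon): PV = PMT₁ / (r − g) = 12,613 / (r − 0.0055) = ¥434,931.

¥434,931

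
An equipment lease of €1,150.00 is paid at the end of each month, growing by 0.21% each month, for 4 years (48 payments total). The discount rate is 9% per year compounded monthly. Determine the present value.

Periodic rate r = 0.09/12 per month; n is counted in months.
Growing ordinary annuity: PV = PMT₁ × [1 − ((1+g)/(1+r))^n] / (r − g) = 1,150 × [1 − ((1+0.0021)/(1+r))^48] / (r − 0.0021) = €48,422.61.

€48,422.61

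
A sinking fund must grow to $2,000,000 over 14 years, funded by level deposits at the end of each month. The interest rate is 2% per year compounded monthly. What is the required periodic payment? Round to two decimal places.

$10,325.62

Level ordinary annuity; solve FV = PMT × [((1+r)^n − 1)/r] for PMT.
Periodic rate r = 0.02/12 per month; n is counted in months.
With n = 168: PMT = 2,000,000 / ([((1+r)^n − 1)/r]) = $10,325.62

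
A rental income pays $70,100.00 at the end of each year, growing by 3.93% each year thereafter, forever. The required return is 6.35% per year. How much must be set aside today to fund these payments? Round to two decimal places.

Periodic rate r = 0.0635 per year.
Growing perpetuity (Gordon): PV = PMT₁ / (r − g) = 70,100 / (r − 0.0393) = $2,896,694.21.

$2,896,694.21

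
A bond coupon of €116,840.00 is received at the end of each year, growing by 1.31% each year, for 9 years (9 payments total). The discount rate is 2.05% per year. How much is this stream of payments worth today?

Periodic rate r = 0.0205 per year.
Growing ordinary annuity: PV = PMT₁ × [1 − ((1+g)/(1+r))^n] / (r − g) = 116,840 × [1 − ((1+0.0131)/(1+r))^9] / (r − 0.0131) = €1,001,048.10.

€1,001,048.10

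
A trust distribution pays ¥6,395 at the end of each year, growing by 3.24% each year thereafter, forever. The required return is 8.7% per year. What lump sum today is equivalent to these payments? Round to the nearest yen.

Periodic rate r = 0.087 per year.
Growing perpetuity (Gordon): PV = PMT₁ / (r − g) = 6,395 / (r − 0.0324) = ¥117,125.

¥117,125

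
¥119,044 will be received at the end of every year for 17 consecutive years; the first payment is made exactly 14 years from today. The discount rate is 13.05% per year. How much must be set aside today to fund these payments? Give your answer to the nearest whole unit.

Ordinary annuity of 17 payments, first payment at period 14.
Periodic rate r = 0.1305 per year.
The ordinary-annuity PV formula values the stream one period before the first payment (period 13); discount that back 13 periods:
PV₀ = 119,044 × [1 − (1+r)^−17] / r × (1+r)^−13 = ¥162,160

¥162,160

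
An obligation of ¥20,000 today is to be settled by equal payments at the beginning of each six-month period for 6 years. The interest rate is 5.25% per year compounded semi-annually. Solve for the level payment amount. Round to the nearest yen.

¥1,914

Level annuity due; solve PV = PMT × [(1 − (1+r)^−n)/r] × (1+r) for PMT.
Periodic rate r = 0.0525/2 per half-year; n is counted in half-years.
With n = 12: PMT = 20,000 / ([(1 − (1+r)^−n)/r] × (1+r)) = ¥1,914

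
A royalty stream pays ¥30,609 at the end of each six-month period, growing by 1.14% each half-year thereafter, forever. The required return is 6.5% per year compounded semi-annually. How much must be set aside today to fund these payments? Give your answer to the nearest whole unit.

¥1,450,664

Periodic rate r = 0.065/2 per half-year.
Growing perpetuity (Gordon): PV = PMT₁ / (r − g) = 30,609 / (r − 0.0114) = ¥1,450,664.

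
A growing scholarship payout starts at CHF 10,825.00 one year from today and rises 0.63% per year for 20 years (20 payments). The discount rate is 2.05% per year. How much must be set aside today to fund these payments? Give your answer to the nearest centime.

CHF 186,315.52

Periodic rate r = 0.0205 per year.
Growing ordinary annuity: PV = PMT₁ × [1 − ((1+g)/(1+r))^n] / (r − g) = 10,825 × [1 − ((1+0.0063)/(1+r))^20] / (r − 0.0063) = CHF 186,315.52.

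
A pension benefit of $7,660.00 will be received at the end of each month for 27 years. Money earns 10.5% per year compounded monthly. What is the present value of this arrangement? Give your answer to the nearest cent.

$823,386.90

This is an ordinary annuity: 324 payments of $7,660.00 at the end of each month.
Periodic rate r = 0.105/12 per month; n is counted in months.
PV = PMT × [(1 − (1+r)^−n)/r] = 7,660 × [1 − (1+r)^−324] / r = $823,386.90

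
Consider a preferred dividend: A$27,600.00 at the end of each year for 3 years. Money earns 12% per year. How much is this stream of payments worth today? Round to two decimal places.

A$66,290.54

This is an ordinary annuity: 3 payments of A$27,600.00 at the end of each year.
Periodic rate r = 0.12 per year.
PV = PMT × [(1 − (1+r)^−n)/r] = 27,600 × [1 − (1+r)^−3] / r = A$66,290.54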